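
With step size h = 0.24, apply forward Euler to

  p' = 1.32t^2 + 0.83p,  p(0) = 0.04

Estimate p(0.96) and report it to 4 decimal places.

Euler: p_{n+1} = p_n + h·f(t_n, p_n).
t=0.000000, p=0.040000: f=0.033200 → p ← 0.040000 + 0.24·0.033200 = 0.047968
t=0.240000, p=0.047968: f=0.115845 → p ← 0.047968 + 0.24·0.115845 = 0.075771
t=0.480000, p=0.075771: f=0.367018 → p ← 0.075771 + 0.24·0.367018 = 0.163855
t=0.720000, p=0.163855: f=0.820288 → p ← 0.163855 + 0.24·0.820288 = 0.360724
p(0.96) ≈ 0.3607

0.3607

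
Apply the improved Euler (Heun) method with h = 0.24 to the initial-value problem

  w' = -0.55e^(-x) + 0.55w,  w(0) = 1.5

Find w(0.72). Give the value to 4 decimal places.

Heun: k1 = f(x_n, w_n); k2 = f(x_n + h, w_n + h·k1); w_{n+1} = w_n + (h/2)·(k1 + k2).
x=0.000000, w=1.500000:
  k1 = f(0.000000, 1.500000) = 0.275000
  k2 = f(0.240000, 1.566000) = 0.428655
  w ← 1.500000 + (0.24/2)·(0.275000 + 0.428655) = 1.584439
x=0.240000, w=1.584439:
  k1 = f(0.240000, 1.584439) = 0.438796
  k2 = f(0.480000, 1.689750) = 0.589031
  w ← 1.584439 + (0.24/2)·(0.438796 + 0.589031) = 1.707778
x=0.480000, w=1.707778:
  k1 = f(0.480000, 1.707778) = 0.598947
  k2 = f(0.720000, 1.851525) = 0.750625
  w ← 1.707778 + (0.24/2)·(0.598947 + 0.750625) = 1.869726
w(0.72) ≈ 1.8697

1.8697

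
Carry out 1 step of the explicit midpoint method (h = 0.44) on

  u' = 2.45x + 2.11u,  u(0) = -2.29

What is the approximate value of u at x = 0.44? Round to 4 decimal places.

-5.1658

Midpoint: k1 = f(x_n, u_n); k2 = f(x_n + h/2, u_n + (h/2)·k1); u_{n+1} = u_n + h·k2.
x=0.000000, u=-2.290000:
  k1 = f(0.000000, -2.290000) = -4.831900
  k2 = f(0.220000, -3.353018) = -6.535868
  u ← -2.290000 + 0.44·(-6.535868) = -5.165782
u(0.44) ≈ -5.1658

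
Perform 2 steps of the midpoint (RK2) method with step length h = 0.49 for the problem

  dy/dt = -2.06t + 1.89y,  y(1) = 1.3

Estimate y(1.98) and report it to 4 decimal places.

0.7015

Midpoint: k1 = f(t_n, y_n); k2 = f(t_n + h/2, y_n + (h/2)·k1); y_{n+1} = y_n + h·k2.
t=1.000000, y=1.300000:
  k1 = f(1.000000, 1.300000) = 0.397000
  k2 = f(1.245000, 1.397265) = 0.076131
  y ← 1.300000 + 0.49·0.076131 = 1.337304
t=1.490000, y=1.337304:
  k1 = f(1.490000, 1.337304) = -0.541895
  k2 = f(1.735000, 1.204540) = -1.297520
  y ← 1.337304 + 0.49·(-1.297520) = 0.701519
y(1.98) ≈ 0.7015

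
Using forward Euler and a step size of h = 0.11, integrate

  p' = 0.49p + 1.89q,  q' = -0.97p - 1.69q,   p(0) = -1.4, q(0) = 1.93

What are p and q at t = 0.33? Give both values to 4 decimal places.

Euler on (p,q): p_{n+1} = p_n + h·p', q_{n+1} = q_n + h·q'.
0.000000: (-1.400000, 1.930000); f=(2.961700, -1.903700) → (-1.074213, 1.720593)
0.110000: (-1.074213, 1.720593); f=(2.725556, -1.865816) → (-0.774402, 1.515353)
0.220000: (-0.774402, 1.515353); f=(2.484561, -1.809777) → (-0.501100, 1.316278)
(p(0.33), q(0.33)) ≈ (-0.5011, 1.3163)

-0.5011, 1.3163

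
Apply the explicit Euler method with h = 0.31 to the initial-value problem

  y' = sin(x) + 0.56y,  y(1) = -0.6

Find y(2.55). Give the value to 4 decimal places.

0.6534

Euler: y_{n+1} = y_n + h·f(x_n, y_n).
x=1.000000, y=-0.600000: f=0.505471 → y ← -0.600000 + 0.31·0.505471 = -0.443304
x=1.310000, y=-0.443304: f=0.717935 → y ← -0.443304 + 0.31·0.717935 = -0.220744
x=1.620000, y=-0.220744: f=0.875173 → y ← -0.220744 + 0.31·0.875173 = 0.050559
x=1.930000, y=0.050559: f=0.964490 → y ← 0.050559 + 0.31·0.964490 = 0.349551
x=2.240000, y=0.349551: f=0.980065 → y ← 0.349551 + 0.31·0.980065 = 0.653371
y(2.55) ≈ 0.6534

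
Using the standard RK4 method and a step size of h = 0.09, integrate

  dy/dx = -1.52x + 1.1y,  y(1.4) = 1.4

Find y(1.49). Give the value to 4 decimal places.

RK4: k1 = f(x_n, y_n); k2 = f(x_n + h/2, y_n + (h/2)·k1); k3 = f(x_n + h/2, y_n + (h/2)·k2); k4 = f(x_n + h, y_n + h·k3); y_{n+1} = y_n + (h/6)·(k1 + 2k2 + 2k3 + k4).
x=1.400000, y=1.400000:
  k1 = f(1.400000, 1.400000) = -0.588000
  k2 = f(1.445000, 1.373540) = -0.685506
  k3 = f(1.445000, 1.369152) = -0.690333
  k4 = f(1.490000, 1.337870) = -0.793143
  y ← 1.400000 + (0.09/6)·(k1 + 2k2 + 2k3 + k4) = 1.338008
y(1.49) ≈ 1.3380

1.3380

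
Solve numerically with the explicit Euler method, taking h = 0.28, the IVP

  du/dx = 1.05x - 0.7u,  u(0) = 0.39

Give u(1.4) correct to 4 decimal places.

0.8081

Euler: u_{n+1} = u_n + h·f(x_n, u_n).
x=0.000000, u=0.390000: f=-0.273000 → u ← 0.390000 + 0.28·(-0.273000) = 0.313560
x=0.280000, u=0.313560: f=0.074508 → u ← 0.313560 + 0.28·0.074508 = 0.334422
x=0.560000, u=0.334422: f=0.353904 → u ← 0.334422 + 0.28·0.353904 = 0.433515
x=0.840000, u=0.433515: f=0.578539 → u ← 0.433515 + 0.28·0.578539 = 0.595506
x=1.120000, u=0.595506: f=0.759145 → u ← 0.595506 + 0.28·0.759145 = 0.808067
u(1.4) ≈ 0.8081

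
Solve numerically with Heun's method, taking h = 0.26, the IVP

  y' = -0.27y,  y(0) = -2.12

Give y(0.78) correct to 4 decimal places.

Heun: k1 = f(t_n, y_n); k2 = f(t_n + h, y_n + h·k1); y_{n+1} = y_n + (h/2)·(k1 + k2).
t=0.000000, y=-2.120000:
  k1 = f(0.000000, -2.120000) = 0.572400
  k2 = f(0.260000, -1.971176) = 0.532218
  y ← -2.120000 + (0.26/2)·(0.572400 + 0.532218) = -1.976400
t=0.260000, y=-1.976400:
  k1 = f(0.260000, -1.976400) = 0.533628
  k2 = f(0.520000, -1.837656) = 0.496167
  y ← -1.976400 + (0.26/2)·(0.533628 + 0.496167) = -1.842526
t=0.520000, y=-1.842526:
  k1 = f(0.520000, -1.842526) = 0.497482
  k2 = f(0.780000, -1.713181) = 0.462559
  y ← -1.842526 + (0.26/2)·(0.497482 + 0.462559) = -1.717721
y(0.78) ≈ -1.7177

-1.7177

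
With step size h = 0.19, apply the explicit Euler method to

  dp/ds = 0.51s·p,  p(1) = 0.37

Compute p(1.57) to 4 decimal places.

Euler: p_{n+1} = p_n + h·f(s_n, p_n).
s=1.000000, p=0.370000: f=0.188700 → p ← 0.370000 + 0.19·0.188700 = 0.405853
s=1.190000, p=0.405853: f=0.246312 → p ← 0.405853 + 0.19·0.246312 = 0.452652
s=1.380000, p=0.452652: f=0.318577 → p ← 0.452652 + 0.19·0.318577 = 0.513182
p(1.57) ≈ 0.5132

0.5132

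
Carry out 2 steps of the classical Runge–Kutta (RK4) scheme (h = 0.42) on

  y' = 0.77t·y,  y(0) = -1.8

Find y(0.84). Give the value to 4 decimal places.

RK4: k1 = f(t_n, y_n); k2 = f(t_n + h/2, y_n + (h/2)·k1); k3 = f(t_n + h/2, y_n + (h/2)·k2); k4 = f(t_n + h, y_n + h·k3); y_{n+1} = y_n + (h/6)·(k1 + 2k2 + 2k3 + k4).
t=0.000000, y=-1.800000:
  k1 = f(0.000000, -1.800000) = 0.000000
  k2 = f(0.210000, -1.800000) = -0.291060
  k3 = f(0.210000, -1.861123) = -0.300944
  k4 = f(0.420000, -1.926396) = -0.622997
  y ← -1.800000 + (0.42/6)·(k1 + 2k2 + 2k3 + k4) = -1.926490
t=0.420000, y=-1.926490:
  k1 = f(0.420000, -1.926490) = -0.623027
  k2 = f(0.630000, -2.057326) = -0.998009
  k3 = f(0.630000, -2.136072) = -1.036209
  k4 = f(0.840000, -2.361698) = -1.527546
  y ← -1.926490 + (0.42/6)·(k1 + 2k2 + 2k3 + k4) = -2.361821
y(0.84) ≈ -2.3618

-2.3618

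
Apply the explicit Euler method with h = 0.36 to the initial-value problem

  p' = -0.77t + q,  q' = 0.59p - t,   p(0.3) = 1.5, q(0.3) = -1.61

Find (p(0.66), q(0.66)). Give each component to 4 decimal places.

0.8372, -1.3994

Euler on (p,q): p_{n+1} = p_n + h·p', q_{n+1} = q_n + h·q'.
0.300000: (1.500000, -1.610000); f=(-1.841000, 0.585000) → (0.837240, -1.399400)
(p(0.66), q(0.66)) ≈ (0.8372, -1.3994)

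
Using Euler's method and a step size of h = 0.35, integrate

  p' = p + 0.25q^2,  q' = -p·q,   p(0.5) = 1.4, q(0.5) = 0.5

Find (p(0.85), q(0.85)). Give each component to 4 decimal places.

1.9119, 0.2550

Euler on (p,q): p_{n+1} = p_n + h·p', q_{n+1} = q_n + h·q'.
0.500000: (1.400000, 0.500000); f=(1.462500, -0.700000) → (1.911875, 0.255000)
(p(0.85), q(0.85)) ≈ (1.9119, 0.2550)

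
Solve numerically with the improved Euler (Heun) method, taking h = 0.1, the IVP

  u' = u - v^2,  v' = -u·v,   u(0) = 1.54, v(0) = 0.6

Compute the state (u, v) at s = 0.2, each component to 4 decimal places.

1.8208, 0.4304

Heun on (u,v): k1 = f(s_n, state_n); k2 = f(s_n + h, state_n + h·k1); state_{n+1} = state_n + (h/2)·(k1 + k2).
0.000000: (1.540000, 0.600000)
  k1 = (1.180000, -0.924000)
  predictor → (1.658000, 0.507600)
  k2 = (1.400342, -0.841601)
  → (1.669017, 0.511720)
0.100000: (1.669017, 0.511720)
  k1 = (1.407160, -0.854069)
  predictor → (1.809733, 0.426313)
  k2 = (1.627990, -0.771513)
  → (1.820775, 0.430441)
(u(0.2), v(0.2)) ≈ (1.8208, 0.4304)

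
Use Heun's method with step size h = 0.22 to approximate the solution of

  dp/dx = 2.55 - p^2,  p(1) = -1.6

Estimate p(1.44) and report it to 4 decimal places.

Heun: k1 = f(x_n, p_n); k2 = f(x_n + h, p_n + h·k1); p_{n+1} = p_n + (h/2)·(k1 + k2).
x=1.000000, p=-1.600000:
  k1 = f(1.000000, -1.600000) = -0.010000
  k2 = f(1.220000, -1.602200) = -0.017045
  p ← -1.600000 + (0.22/2)·(-0.010000 + (-0.017045)) = -1.602975
x=1.220000, p=-1.602975:
  k1 = f(1.220000, -1.602975) = -0.019529
  k2 = f(1.440000, -1.607271) = -0.033321
  p ← -1.602975 + (0.22/2)·(-0.019529 + (-0.033321)) = -1.608788
p(1.44) ≈ -1.6088

-1.6088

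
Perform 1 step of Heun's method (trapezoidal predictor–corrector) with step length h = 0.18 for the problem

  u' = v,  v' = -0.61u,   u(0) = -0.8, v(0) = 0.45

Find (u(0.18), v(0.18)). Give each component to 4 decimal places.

-0.7111, 0.5334

Heun on (u,v): k1 = f(x_n, state_n); k2 = f(x_n + h, state_n + h·k1); state_{n+1} = state_n + (h/2)·(k1 + k2).
0.000000: (-0.800000, 0.450000)
  k1 = (0.450000, 0.488000)
  predictor → (-0.719000, 0.537840)
  k2 = (0.537840, 0.438590)
  → (-0.711094, 0.533393)
(u(0.18), v(0.18)) ≈ (-0.7111, 0.5334)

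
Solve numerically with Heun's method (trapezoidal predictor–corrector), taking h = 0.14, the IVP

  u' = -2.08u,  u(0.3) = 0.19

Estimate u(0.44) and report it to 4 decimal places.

Heun: k1 = f(s_n, u_n); k2 = f(s_n + h, u_n + h·k1); u_{n+1} = u_n + (h/2)·(k1 + k2).
s=0.300000, u=0.190000:
  k1 = f(0.300000, 0.190000) = -0.395200
  k2 = f(0.440000, 0.134672) = -0.280118
  u ← 0.190000 + (0.14/2)·(-0.395200 + (-0.280118)) = 0.142728
u(0.44) ≈ 0.1427

0.1427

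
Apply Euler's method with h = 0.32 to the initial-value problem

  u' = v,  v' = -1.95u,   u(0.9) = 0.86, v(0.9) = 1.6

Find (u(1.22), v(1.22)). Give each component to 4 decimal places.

1.3720, 1.0634

Euler on (u,v): u_{n+1} = u_n + h·u', v_{n+1} = v_n + h·v'.
0.900000: (0.860000, 1.600000); f=(1.600000, -1.677000) → (1.372000, 1.063360)
(u(1.22), v(1.22)) ≈ (1.3720, 1.0634)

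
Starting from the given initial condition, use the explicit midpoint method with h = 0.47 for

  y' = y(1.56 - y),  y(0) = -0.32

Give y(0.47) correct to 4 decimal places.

-0.7583

Midpoint: k1 = f(x_n, y_n); k2 = f(x_n + h/2, y_n + (h/2)·k1); y_{n+1} = y_n + h·k2.
x=0.000000, y=-0.320000:
  k1 = f(0.000000, -0.320000) = -0.601600
  k2 = f(0.235000, -0.461376) = -0.932614
  y ← -0.320000 + 0.47·(-0.932614) = -0.758329
y(0.47) ≈ -0.7583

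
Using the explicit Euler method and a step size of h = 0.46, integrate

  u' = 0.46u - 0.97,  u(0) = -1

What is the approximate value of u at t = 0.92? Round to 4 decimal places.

-2.4548

Euler: u_{n+1} = u_n + h·f(t_n, u_n).
t=0.000000, u=-1.000000: f=-1.430000 → u ← -1.000000 + 0.46·(-1.430000) = -1.657800
t=0.460000, u=-1.657800: f=-1.732588 → u ← -1.657800 + 0.46·(-1.732588) = -2.454790
u(0.92) ≈ -2.4548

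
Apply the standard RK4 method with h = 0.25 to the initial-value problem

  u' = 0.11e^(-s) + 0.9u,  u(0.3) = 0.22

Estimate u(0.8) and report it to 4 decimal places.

0.3863

RK4: k1 = f(s_n, u_n); k2 = f(s_n + h/2, u_n + (h/2)·k1); k3 = f(s_n + h/2, u_n + (h/2)·k2); k4 = f(s_n + h, u_n + h·k3); u_{n+1} = u_n + (h/6)·(k1 + 2k2 + 2k3 + k4).
s=0.300000, u=0.220000:
  k1 = f(0.300000, 0.220000) = 0.279490
  k2 = f(0.425000, 0.254936) = 0.301357
  k3 = f(0.425000, 0.257670) = 0.303817
  k4 = f(0.550000, 0.295954) = 0.329823
  u ← 0.220000 + (0.25/6)·(k1 + 2k2 + 2k3 + k4) = 0.295819
s=0.550000, u=0.295819:
  k1 = f(0.550000, 0.295819) = 0.329702
  k2 = f(0.675000, 0.337032) = 0.359336
  k3 = f(0.675000, 0.340736) = 0.362670
  k4 = f(0.800000, 0.386487) = 0.397264
  u ← 0.295819 + (0.25/6)·(k1 + 2k2 + 2k3 + k4) = 0.386277
u(0.8) ≈ 0.3863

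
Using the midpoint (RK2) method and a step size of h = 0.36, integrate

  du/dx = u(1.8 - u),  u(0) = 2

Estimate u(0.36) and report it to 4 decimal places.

Midpoint: k1 = f(x_n, u_n); k2 = f(x_n + h/2, u_n + (h/2)·k1); u_{n+1} = u_n + h·k2.
x=0.000000, u=2.000000:
  k1 = f(0.000000, 2.000000) = -0.400000
  k2 = f(0.180000, 1.928000) = -0.246784
  u ← 2.000000 + 0.36·(-0.246784) = 1.911158
u(0.36) ≈ 1.9112

1.9112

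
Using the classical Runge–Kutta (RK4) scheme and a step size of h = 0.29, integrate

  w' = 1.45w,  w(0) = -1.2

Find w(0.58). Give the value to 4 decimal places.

RK4: k1 = f(t_n, w_n); k2 = f(t_n + h/2, w_n + (h/2)·k1); k3 = f(t_n + h/2, w_n + (h/2)·k2); k4 = f(t_n + h, w_n + h·k3); w_{n+1} = w_n + (h/6)·(k1 + 2k2 + 2k3 + k4).
t=0.000000, w=-1.200000:
  k1 = f(0.000000, -1.200000) = -1.740000
  k2 = f(0.145000, -1.452300) = -2.105835
  k3 = f(0.145000, -1.505346) = -2.182752
  k4 = f(0.290000, -1.832998) = -2.657847
  w ← -1.200000 + (0.29/6)·(k1 + 2k2 + 2k3 + k4) = -1.827126
t=0.290000, w=-1.827126:
  k1 = f(0.290000, -1.827126) = -2.649333
  k2 = f(0.435000, -2.211279) = -3.206355
  k3 = f(0.435000, -2.292047) = -3.323469
  k4 = f(0.580000, -2.790932) = -4.046851
  w ← -1.827126 + (0.29/6)·(k1 + 2k2 + 2k3 + k4) = -2.781991
w(0.58) ≈ -2.7820

-2.7820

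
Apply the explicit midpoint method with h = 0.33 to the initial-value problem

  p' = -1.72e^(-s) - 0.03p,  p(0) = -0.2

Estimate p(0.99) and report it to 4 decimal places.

-1.2511

Midpoint: k1 = f(s_n, p_n); k2 = f(s_n + h/2, p_n + (h/2)·k1); p_{n+1} = p_n + h·k2.
s=0.000000, p=-0.200000:
  k1 = f(0.000000, -0.200000) = -1.714000
  k2 = f(0.165000, -0.482810) = -1.443893
  p ← -0.200000 + 0.33·(-1.443893) = -0.676485
s=0.330000, p=-0.676485:
  k1 = f(0.330000, -0.676485) = -1.216254
  k2 = f(0.495000, -0.877167) = -1.022147
  p ← -0.676485 + 0.33·(-1.022147) = -1.013793
s=0.660000, p=-1.013793:
  k1 = f(0.660000, -1.013793) = -0.858571
  k2 = f(0.825000, -1.155457) = -0.719100
  p ← -1.013793 + 0.33·(-0.719100) = -1.251096
p(0.99) ≈ -1.2511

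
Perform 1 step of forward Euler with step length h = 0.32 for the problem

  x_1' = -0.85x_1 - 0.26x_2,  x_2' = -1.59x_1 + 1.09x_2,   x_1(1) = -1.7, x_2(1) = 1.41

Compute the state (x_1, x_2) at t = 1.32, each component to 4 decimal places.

-1.3549, 2.7668

Euler on (x_1,x_2): x_1_{n+1} = x_1_n + h·x_1', x_2_{n+1} = x_2_n + h·x_2'.
1.000000: (-1.700000, 1.410000); f=(1.078400, 4.239900) → (-1.354912, 2.766768)
(x_1(1.32), x_2(1.32)) ≈ (-1.3549, 2.7668)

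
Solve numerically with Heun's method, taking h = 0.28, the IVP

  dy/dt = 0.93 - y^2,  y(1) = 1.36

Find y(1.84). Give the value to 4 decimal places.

Heun: k1 = f(t_n, y_n); k2 = f(t_n + h, y_n + h·k1); y_{n+1} = y_n + (h/2)·(k1 + k2).
t=1.000000, y=1.360000:
  k1 = f(1.000000, 1.360000) = -0.919600
  k2 = f(1.280000, 1.102512) = -0.285533
  y ← 1.360000 + (0.28/2)·(-0.919600 + (-0.285533)) = 1.191281
t=1.280000, y=1.191281:
  k1 = f(1.280000, 1.191281) = -0.489151
  k2 = f(1.560000, 1.054319) = -0.181589
  y ← 1.191281 + (0.28/2)·(-0.489151 + (-0.181589)) = 1.097378
t=1.560000, y=1.097378:
  k1 = f(1.560000, 1.097378) = -0.274238
  k2 = f(1.840000, 1.020591) = -0.111606
  y ← 1.097378 + (0.28/2)·(-0.274238 + (-0.111606)) = 1.043360
y(1.84) ≈ 1.0434

1.0434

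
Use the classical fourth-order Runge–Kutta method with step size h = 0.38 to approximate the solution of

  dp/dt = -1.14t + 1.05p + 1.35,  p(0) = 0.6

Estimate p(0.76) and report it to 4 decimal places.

2.4649

RK4: k1 = f(t_n, p_n); k2 = f(t_n + h/2, p_n + (h/2)·k1); k3 = f(t_n + h/2, p_n + (h/2)·k2); k4 = f(t_n + h, p_n + h·k3); p_{n+1} = p_n + (h/6)·(k1 + 2k2 + 2k3 + k4).
t=0.000000, p=0.600000:
  k1 = f(0.000000, 0.600000) = 1.980000
  k2 = f(0.190000, 0.976200) = 2.158410
  k3 = f(0.190000, 1.010098) = 2.194003
  k4 = f(0.380000, 1.433721) = 2.422207
  p ← 0.600000 + (0.38/6)·(k1 + 2k2 + 2k3 + k4) = 1.430112
t=0.380000, p=1.430112:
  k1 = f(0.380000, 1.430112) = 2.418418
  k2 = f(0.570000, 1.889611) = 2.684292
  k3 = f(0.570000, 1.940128) = 2.737334
  k4 = f(0.760000, 2.470299) = 3.077414
  p ← 1.430112 + (0.38/6)·(k1 + 2k2 + 2k3 + k4) = 2.464921
p(0.76) ≈ 2.4649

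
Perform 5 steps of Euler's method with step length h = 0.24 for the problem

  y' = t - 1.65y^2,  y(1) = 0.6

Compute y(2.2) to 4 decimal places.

1.0729

Euler: y_{n+1} = y_n + h·f(t_n, y_n).
t=1.000000, y=0.600000: f=0.406000 → y ← 0.600000 + 0.24·0.406000 = 0.697440
t=1.240000, y=0.697440: f=0.437403 → y ← 0.697440 + 0.24·0.437403 = 0.802417
t=1.480000, y=0.802417: f=0.417610 → y ← 0.802417 + 0.24·0.417610 = 0.902643
t=1.720000, y=0.902643: f=0.375638 → y ← 0.902643 + 0.24·0.375638 = 0.992796
t=1.960000, y=0.992796: f=0.333686 → y ← 0.992796 + 0.24·0.333686 = 1.072881
y(2.2) ≈ 1.0729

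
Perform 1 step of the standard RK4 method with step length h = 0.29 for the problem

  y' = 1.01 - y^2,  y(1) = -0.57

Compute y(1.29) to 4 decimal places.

-0.3398

RK4: k1 = f(x_n, y_n); k2 = f(x_n + h/2, y_n + (h/2)·k1); k3 = f(x_n + h/2, y_n + (h/2)·k2); k4 = f(x_n + h, y_n + h·k3); y_{n+1} = y_n + (h/6)·(k1 + 2k2 + 2k3 + k4).
x=1.000000, y=-0.570000:
  k1 = f(1.000000, -0.570000) = 0.685100
  k2 = f(1.145000, -0.470660) = 0.788479
  k3 = f(1.145000, -0.455671) = 0.802364
  k4 = f(1.290000, -0.337314) = 0.896219
  y ← -0.570000 + (0.29/6)·(k1 + 2k2 + 2k3 + k4) = -0.339788
y(1.29) ≈ -0.3398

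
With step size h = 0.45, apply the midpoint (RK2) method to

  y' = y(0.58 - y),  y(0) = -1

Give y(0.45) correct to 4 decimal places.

-2.1806

Midpoint: k1 = f(s_n, y_n); k2 = f(s_n + h/2, y_n + (h/2)·k1); y_{n+1} = y_n + h·k2.
s=0.000000, y=-1.000000:
  k1 = f(0.000000, -1.000000) = -1.580000
  k2 = f(0.225000, -1.355500) = -2.623570
  y ← -1.000000 + 0.45·(-2.623570) = -2.180607
y(0.45) ≈ -2.1806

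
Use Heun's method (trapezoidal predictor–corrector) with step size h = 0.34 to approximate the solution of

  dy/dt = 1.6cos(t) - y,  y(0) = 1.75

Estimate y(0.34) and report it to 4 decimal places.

1.6921

Heun: k1 = f(t_n, y_n); k2 = f(t_n + h, y_n + h·k1); y_{n+1} = y_n + (h/2)·(k1 + k2).
t=0.000000, y=1.750000:
  k1 = f(0.000000, 1.750000) = -0.150000
  k2 = f(0.340000, 1.699000) = -0.190593
  y ← 1.750000 + (0.34/2)·(-0.150000 + (-0.190593)) = 1.692099
y(0.34) ≈ 1.6921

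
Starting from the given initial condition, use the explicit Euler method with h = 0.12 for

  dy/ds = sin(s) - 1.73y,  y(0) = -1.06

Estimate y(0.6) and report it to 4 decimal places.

-0.2172

Euler: y_{n+1} = y_n + h·f(s_n, y_n).
s=0.000000, y=-1.060000: f=1.833800 → y ← -1.060000 + 0.12·1.833800 = -0.839944
s=0.120000, y=-0.839944: f=1.572815 → y ← -0.839944 + 0.12·1.572815 = -0.651206
s=0.240000, y=-0.651206: f=1.364289 → y ← -0.651206 + 0.12·1.364289 = -0.487491
s=0.360000, y=-0.487491: f=1.195634 → y ← -0.487491 + 0.12·1.195634 = -0.344015
s=0.480000, y=-0.344015: f=1.056926 → y ← -0.344015 + 0.12·1.056926 = -0.217184
y(0.6) ≈ -0.2172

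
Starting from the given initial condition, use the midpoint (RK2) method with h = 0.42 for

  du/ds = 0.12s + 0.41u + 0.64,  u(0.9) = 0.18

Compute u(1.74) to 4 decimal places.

Midpoint: k1 = f(s_n, u_n); k2 = f(s_n + h/2, u_n + (h/2)·k1); u_{n+1} = u_n + h·k2.
s=0.900000, u=0.180000:
  k1 = f(0.900000, 0.180000) = 0.821800
  k2 = f(1.110000, 0.352578) = 0.917757
  u ← 0.180000 + 0.42·0.917757 = 0.565458
s=1.320000, u=0.565458:
  k1 = f(1.320000, 0.565458) = 1.030238
  k2 = f(1.530000, 0.781808) = 1.144141
  u ← 0.565458 + 0.42·1.144141 = 1.045997
u(1.74) ≈ 1.0460

1.0460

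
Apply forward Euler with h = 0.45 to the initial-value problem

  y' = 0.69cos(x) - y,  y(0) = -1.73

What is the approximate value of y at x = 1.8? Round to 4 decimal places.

Euler: y_{n+1} = y_n + h·f(x_n, y_n).
x=0.000000, y=-1.730000: f=2.420000 → y ← -1.730000 + 0.45·2.420000 = -0.641000
x=0.450000, y=-0.641000: f=1.262309 → y ← -0.641000 + 0.45·1.262309 = -0.072961
x=0.900000, y=-0.072961: f=0.501872 → y ← -0.072961 + 0.45·0.501872 = 0.152881
x=1.350000, y=0.152881: f=-0.001767 → y ← 0.152881 + 0.45·(-0.001767) = 0.152086
y(1.8) ≈ 0.1521

0.1521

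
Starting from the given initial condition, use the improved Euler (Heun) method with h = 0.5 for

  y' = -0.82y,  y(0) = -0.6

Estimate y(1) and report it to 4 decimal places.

-0.2726

Heun: k1 = f(x_n, y_n); k2 = f(x_n + h, y_n + h·k1); y_{n+1} = y_n + (h/2)·(k1 + k2).
x=0.000000, y=-0.600000:
  k1 = f(0.000000, -0.600000) = 0.492000
  k2 = f(0.500000, -0.354000) = 0.290280
  y ← -0.600000 + (0.5/2)·(0.492000 + 0.290280) = -0.404430
x=0.500000, y=-0.404430:
  k1 = f(0.500000, -0.404430) = 0.331633
  k2 = f(1.000000, -0.238614) = 0.195663
  y ← -0.404430 + (0.5/2)·(0.331633 + 0.195663) = -0.272606
y(1) ≈ -0.2726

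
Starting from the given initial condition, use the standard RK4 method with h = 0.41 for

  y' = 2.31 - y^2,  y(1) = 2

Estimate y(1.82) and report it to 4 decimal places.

1.5612

RK4: k1 = f(t_n, y_n); k2 = f(t_n + h/2, y_n + (h/2)·k1); k3 = f(t_n + h/2, y_n + (h/2)·k2); k4 = f(t_n + h, y_n + h·k3); y_{n+1} = y_n + (h/6)·(k1 + 2k2 + 2k3 + k4).
t=1.000000, y=2.000000:
  k1 = f(1.000000, 2.000000) = -1.690000
  k2 = f(1.205000, 1.653550) = -0.424228
  k3 = f(1.205000, 1.913033) = -1.349697
  k4 = f(1.410000, 1.446624) = 0.217278
  y ← 2.000000 + (0.41/6)·(k1 + 2k2 + 2k3 + k4) = 1.656928
t=1.410000, y=1.656928:
  k1 = f(1.410000, 1.656928) = -0.435409
  k2 = f(1.615000, 1.567669) = -0.147585
  k3 = f(1.615000, 1.626673) = -0.336064
  k4 = f(1.820000, 1.519141) = 0.002209
  y ← 1.656928 + (0.41/6)·(k1 + 2k2 + 2k3 + k4) = 1.561227
y(1.82) ≈ 1.5612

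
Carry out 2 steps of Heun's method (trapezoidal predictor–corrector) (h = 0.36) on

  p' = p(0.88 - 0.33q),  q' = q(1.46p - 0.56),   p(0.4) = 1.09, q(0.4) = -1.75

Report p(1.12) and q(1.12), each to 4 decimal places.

Heun on (p,q): k1 = f(t_n, state_n); k2 = f(t_n + h, state_n + h·k1); state_{n+1} = state_n + (h/2)·(k1 + k2).
0.400000: (1.090000, -1.750000)
  k1 = (1.588675, -1.804950)
  predictor → (1.661923, -2.399782)
  k2 = (2.778616, -4.478971)
  → (1.876112, -2.881106)
0.760000: (1.876112, -2.881106)
  k1 = (3.434721, -6.278287)
  predictor → (3.112612, -5.141289)
  k2 = (8.020035, -20.485020)
  → (3.937968, -7.698501)
(p(1.12), q(1.12)) ≈ (3.9380, -7.6985)

3.9380, -7.6985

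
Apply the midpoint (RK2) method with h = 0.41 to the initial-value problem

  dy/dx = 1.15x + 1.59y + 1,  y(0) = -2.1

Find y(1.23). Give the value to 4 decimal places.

Midpoint: k1 = f(x_n, y_n); k2 = f(x_n + h/2, y_n + (h/2)·k1); y_{n+1} = y_n + h·k2.
x=0.000000, y=-2.100000:
  k1 = f(0.000000, -2.100000) = -2.339000
  k2 = f(0.205000, -2.579495) = -2.865647
  y ← -2.100000 + 0.41·(-2.865647) = -3.274915
x=0.410000, y=-3.274915:
  k1 = f(0.410000, -3.274915) = -3.735615
  k2 = f(0.615000, -4.040716) = -4.717489
  y ← -3.274915 + 0.41·(-4.717489) = -5.209086
x=0.820000, y=-5.209086:
  k1 = f(0.820000, -5.209086) = -6.339446
  k2 = f(1.025000, -6.508672) = -8.170039
  y ← -5.209086 + 0.41·(-8.170039) = -8.558802
y(1.23) ≈ -8.5588

-8.5588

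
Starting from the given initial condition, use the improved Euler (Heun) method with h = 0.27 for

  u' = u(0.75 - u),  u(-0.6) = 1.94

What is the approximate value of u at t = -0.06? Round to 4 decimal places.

1.2928

Heun: k1 = f(t_n, u_n); k2 = f(t_n + h, u_n + h·k1); u_{n+1} = u_n + (h/2)·(k1 + k2).
t=-0.600000, u=1.940000:
  k1 = f(-0.600000, 1.940000) = -2.308600
  k2 = f(-0.330000, 1.316678) = -0.746132
  u ← 1.940000 + (0.27/2)·(-2.308600 + (-0.746132)) = 1.527611
t=-0.330000, u=1.527611:
  k1 = f(-0.330000, 1.527611) = -1.187887
  k2 = f(-0.060000, 1.206882) = -0.551402
  u ← 1.527611 + (0.27/2)·(-1.187887 + (-0.551402)) = 1.292807
u(-0.06) ≈ 1.2928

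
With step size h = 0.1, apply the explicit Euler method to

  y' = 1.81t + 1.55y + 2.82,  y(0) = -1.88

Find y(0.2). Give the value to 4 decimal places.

Euler: y_{n+1} = y_n + h·f(t_n, y_n).
t=0.000000, y=-1.880000: f=-0.094000 → y ← -1.880000 + 0.1·(-0.094000) = -1.889400
t=0.100000, y=-1.889400: f=0.072430 → y ← -1.889400 + 0.1·0.072430 = -1.882157
y(0.2) ≈ -1.8822

-1.8822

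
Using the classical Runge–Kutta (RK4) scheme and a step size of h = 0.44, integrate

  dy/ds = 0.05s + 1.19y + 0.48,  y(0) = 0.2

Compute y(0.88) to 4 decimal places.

RK4: k1 = f(s_n, y_n); k2 = f(s_n + h/2, y_n + (h/2)·k1); k3 = f(s_n + h/2, y_n + (h/2)·k2); k4 = f(s_n + h, y_n + h·k3); y_{n+1} = y_n + (h/6)·(k1 + 2k2 + 2k3 + k4).
s=0.000000, y=0.200000:
  k1 = f(0.000000, 0.200000) = 0.718000
  k2 = f(0.220000, 0.357960) = 0.916972
  k3 = f(0.220000, 0.401734) = 0.969063
  k4 = f(0.440000, 0.626388) = 1.247402
  y ← 0.200000 + (0.44/6)·(k1 + 2k2 + 2k3 + k4) = 0.620748
s=0.440000, y=0.620748:
  k1 = f(0.440000, 0.620748) = 1.240690
  k2 = f(0.660000, 0.893700) = 1.576503
  k3 = f(0.660000, 0.967579) = 1.664419
  k4 = f(0.880000, 1.353092) = 2.134180
  y ← 0.620748 + (0.44/6)·(k1 + 2k2 + 2k3 + k4) = 1.343574
y(0.88) ≈ 1.3436

1.3436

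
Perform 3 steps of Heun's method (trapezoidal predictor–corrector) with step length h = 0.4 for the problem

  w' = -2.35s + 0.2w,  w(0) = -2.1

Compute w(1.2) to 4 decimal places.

-4.4869

Heun: k1 = f(s_n, w_n); k2 = f(s_n + h, w_n + h·k1); w_{n+1} = w_n + (h/2)·(k1 + k2).
s=0.000000, w=-2.100000:
  k1 = f(0.000000, -2.100000) = -0.420000
  k2 = f(0.400000, -2.268000) = -1.393600
  w ← -2.100000 + (0.4/2)·(-0.420000 + (-1.393600)) = -2.462720
s=0.400000, w=-2.462720:
  k1 = f(0.400000, -2.462720) = -1.432544
  k2 = f(0.800000, -3.035738) = -2.487148
  w ← -2.462720 + (0.4/2)·(-1.432544 + (-2.487148)) = -3.246658
s=0.800000, w=-3.246658:
  k1 = f(0.800000, -3.246658) = -2.529332
  k2 = f(1.200000, -4.258391) = -3.671678
  w ← -3.246658 + (0.4/2)·(-2.529332 + (-3.671678)) = -4.486860
w(1.2) ≈ -4.4869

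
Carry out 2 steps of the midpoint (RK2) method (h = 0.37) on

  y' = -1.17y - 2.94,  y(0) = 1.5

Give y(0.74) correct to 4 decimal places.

-0.7606

Midpoint: k1 = f(x_n, y_n); k2 = f(x_n + h/2, y_n + (h/2)·k1); y_{n+1} = y_n + h·k2.
x=0.000000, y=1.500000:
  k1 = f(0.000000, 1.500000) = -4.695000
  k2 = f(0.185000, 0.631425) = -3.678767
  y ← 1.500000 + 0.37·(-3.678767) = 0.138856
x=0.370000, y=0.138856:
  k1 = f(0.370000, 0.138856) = -3.102462
  k2 = f(0.555000, -0.435099) = -2.430934
  y ← 0.138856 + 0.37·(-2.430934) = -0.760589
y(0.74) ≈ -0.7606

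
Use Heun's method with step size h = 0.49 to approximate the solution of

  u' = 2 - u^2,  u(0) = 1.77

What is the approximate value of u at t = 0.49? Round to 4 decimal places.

Heun: k1 = f(t_n, u_n); k2 = f(t_n + h, u_n + h·k1); u_{n+1} = u_n + (h/2)·(k1 + k2).
t=0.000000, u=1.770000:
  k1 = f(0.000000, 1.770000) = -1.132900
  k2 = f(0.490000, 1.214879) = 0.524069
  u ← 1.770000 + (0.49/2)·(-1.132900 + 0.524069) = 1.620836
u(0.49) ≈ 1.6208

1.6208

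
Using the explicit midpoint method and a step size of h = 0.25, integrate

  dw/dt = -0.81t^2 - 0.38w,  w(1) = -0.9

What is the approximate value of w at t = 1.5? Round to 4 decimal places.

Midpoint: k1 = f(t_n, w_n); k2 = f(t_n + h/2, w_n + (h/2)·k1); w_{n+1} = w_n + h·k2.
t=1.000000, w=-0.900000:
  k1 = f(1.000000, -0.900000) = -0.468000
  k2 = f(1.125000, -0.958500) = -0.660926
  w ← -0.900000 + 0.25·(-0.660926) = -1.065232
t=1.250000, w=-1.065232:
  k1 = f(1.250000, -1.065232) = -0.860837
  k2 = f(1.375000, -1.172836) = -1.085728
  w ← -1.065232 + 0.25·(-1.085728) = -1.336664
w(1.5) ≈ -1.3367

-1.3367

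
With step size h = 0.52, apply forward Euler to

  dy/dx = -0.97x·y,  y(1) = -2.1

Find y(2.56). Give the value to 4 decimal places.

0.0070

Euler: y_{n+1} = y_n + h·f(x_n, y_n).
x=1.000000, y=-2.100000: f=2.037000 → y ← -2.100000 + 0.52·2.037000 = -1.040760
x=1.520000, y=-1.040760: f=1.534497 → y ← -1.040760 + 0.52·1.534497 = -0.242822
x=2.040000, y=-0.242822: f=0.480496 → y ← -0.242822 + 0.52·0.480496 = 0.007036
y(2.56) ≈ 0.0070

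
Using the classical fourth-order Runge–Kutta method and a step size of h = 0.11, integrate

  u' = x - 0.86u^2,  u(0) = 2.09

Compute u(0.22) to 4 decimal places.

1.5177

RK4: k1 = f(x_n, u_n); k2 = f(x_n + h/2, u_n + (h/2)·k1); k3 = f(x_n + h/2, u_n + (h/2)·k2); k4 = f(x_n + h, u_n + h·k3); u_{n+1} = u_n + (h/6)·(k1 + 2k2 + 2k3 + k4).
x=0.000000, u=2.090000:
  k1 = f(0.000000, 2.090000) = -3.756566
  k2 = f(0.055000, 1.883389) = -2.995552
  k3 = f(0.055000, 1.925245) = -3.132648
  k4 = f(0.110000, 1.745409) = -2.509949
  u ← 2.090000 + (0.11/6)·(k1 + 2k2 + 2k3 + k4) = 1.750413
x=0.110000, u=1.750413:
  k1 = f(0.110000, 1.750413) = -2.524994
  k2 = f(0.165000, 1.611539) = -2.068469
  k3 = f(0.165000, 1.636647) = -2.138609
  k4 = f(0.220000, 1.515166) = -1.754327
  u ← 1.750413 + (0.11/6)·(k1 + 2k2 + 2k3 + k4) = 1.517700
u(0.22) ≈ 1.5177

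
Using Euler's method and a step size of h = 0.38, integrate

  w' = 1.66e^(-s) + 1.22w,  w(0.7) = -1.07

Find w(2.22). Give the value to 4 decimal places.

-3.1543

Euler: w_{n+1} = w_n + h·f(s_n, w_n).
s=0.700000, w=-1.070000: f=-0.481068 → w ← -1.070000 + 0.38·(-0.481068) = -1.252806
s=1.080000, w=-1.252806: f=-0.964695 → w ← -1.252806 + 0.38·(-0.964695) = -1.619390
s=1.460000, w=-1.619390: f=-1.590144 → w ← -1.619390 + 0.38·(-1.590144) = -2.223645
s=1.840000, w=-2.223645: f=-2.449209 → w ← -2.223645 + 0.38·(-2.449209) = -3.154344
w(2.22) ≈ -3.1543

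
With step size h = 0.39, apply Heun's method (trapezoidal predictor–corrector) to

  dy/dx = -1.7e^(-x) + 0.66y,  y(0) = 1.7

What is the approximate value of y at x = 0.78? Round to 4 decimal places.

1.5695

Heun: k1 = f(x_n, y_n); k2 = f(x_n + h, y_n + h·k1); y_{n+1} = y_n + (h/2)·(k1 + k2).
x=0.000000, y=1.700000:
  k1 = f(0.000000, 1.700000) = -0.578000
  k2 = f(0.390000, 1.474580) = -0.177774
  y ← 1.700000 + (0.39/2)·(-0.578000 + (-0.177774)) = 1.552624
x=0.390000, y=1.552624:
  k1 = f(0.390000, 1.552624) = -0.126265
  k2 = f(0.780000, 1.503381) = 0.212941
  y ← 1.552624 + (0.39/2)·(-0.126265 + 0.212941) = 1.569526
y(0.78) ≈ 1.5695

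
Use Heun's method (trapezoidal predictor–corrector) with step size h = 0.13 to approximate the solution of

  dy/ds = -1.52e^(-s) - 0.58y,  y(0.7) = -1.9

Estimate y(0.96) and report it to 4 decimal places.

-1.7940

Heun: k1 = f(s_n, y_n); k2 = f(s_n + h, y_n + h·k1); y_{n+1} = y_n + (h/2)·(k1 + k2).
s=0.700000, y=-1.900000:
  k1 = f(0.700000, -1.900000) = 0.347190
  k2 = f(0.830000, -1.854865) = 0.413027
  y ← -1.900000 + (0.13/2)·(0.347190 + 0.413027) = -1.850586
s=0.830000, y=-1.850586:
  k1 = f(0.830000, -1.850586) = 0.410545
  k2 = f(0.960000, -1.797215) = 0.460388
  y ← -1.850586 + (0.13/2)·(0.410545 + 0.460388) = -1.793975
y(0.96) ≈ -1.7940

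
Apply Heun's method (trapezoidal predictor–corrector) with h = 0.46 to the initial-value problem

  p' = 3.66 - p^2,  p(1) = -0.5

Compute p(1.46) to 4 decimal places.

Heun: k1 = f(s_n, p_n); k2 = f(s_n + h, p_n + h·k1); p_{n+1} = p_n + (h/2)·(k1 + k2).
s=1.000000, p=-0.500000:
  k1 = f(1.000000, -0.500000) = 3.410000
  k2 = f(1.460000, 1.068600) = 2.518094
  p ← -0.500000 + (0.46/2)·(3.410000 + 2.518094) = 0.863462
p(1.46) ≈ 0.8635

0.8635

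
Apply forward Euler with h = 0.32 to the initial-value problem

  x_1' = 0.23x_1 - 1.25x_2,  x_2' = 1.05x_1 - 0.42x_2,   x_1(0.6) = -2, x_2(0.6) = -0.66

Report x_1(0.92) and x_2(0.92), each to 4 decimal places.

-1.8832, -1.2433

Euler on (x_1,x_2): x_1_{n+1} = x_1_n + h·x_1', x_2_{n+1} = x_2_n + h·x_2'.
0.600000: (-2.000000, -0.660000); f=(0.365000, -1.822800) → (-1.883200, -1.243296)
(x_1(0.92), x_2(0.92)) ≈ (-1.8832, -1.2433)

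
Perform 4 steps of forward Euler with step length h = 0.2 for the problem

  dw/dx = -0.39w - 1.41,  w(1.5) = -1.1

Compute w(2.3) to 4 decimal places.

-1.7977

Euler: w_{n+1} = w_n + h·f(x_n, w_n).
x=1.500000, w=-1.100000: f=-0.981000 → w ← -1.100000 + 0.2·(-0.981000) = -1.296200
x=1.700000, w=-1.296200: f=-0.904482 → w ← -1.296200 + 0.2·(-0.904482) = -1.477096
x=1.900000, w=-1.477096: f=-0.833932 → w ← -1.477096 + 0.2·(-0.833932) = -1.643883
x=2.100000, w=-1.643883: f=-0.768886 → w ← -1.643883 + 0.2·(-0.768886) = -1.797660
w(2.3) ≈ -1.7977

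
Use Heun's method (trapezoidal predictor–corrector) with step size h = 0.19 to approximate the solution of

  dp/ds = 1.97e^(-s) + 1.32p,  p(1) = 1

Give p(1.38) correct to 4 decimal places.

Heun: k1 = f(s_n, p_n); k2 = f(s_n + h, p_n + h·k1); p_{n+1} = p_n + (h/2)·(k1 + k2).
s=1.000000, p=1.000000:
  k1 = f(1.000000, 1.000000) = 2.044722
  k2 = f(1.190000, 1.388497) = 2.432132
  p ← 1.000000 + (0.19/2)·(2.044722 + 2.432132) = 1.425301
s=1.190000, p=1.425301:
  k1 = f(1.190000, 1.425301) = 2.480713
  k2 = f(1.380000, 1.896637) = 2.999170
  p ← 1.425301 + (0.19/2)·(2.480713 + 2.999170) = 1.945890
p(1.38) ≈ 1.9459

1.9459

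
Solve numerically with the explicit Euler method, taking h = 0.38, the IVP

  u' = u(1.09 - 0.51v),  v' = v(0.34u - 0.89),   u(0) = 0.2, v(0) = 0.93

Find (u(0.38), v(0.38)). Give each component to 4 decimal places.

0.2468, 0.6395

Euler on (u,v): u_{n+1} = u_n + h·u', v_{n+1} = v_n + h·v'.
0.000000: (0.200000, 0.930000); f=(0.123140, -0.764460) → (0.246793, 0.639505)
(u(0.38), v(0.38)) ≈ (0.2468, 0.6395)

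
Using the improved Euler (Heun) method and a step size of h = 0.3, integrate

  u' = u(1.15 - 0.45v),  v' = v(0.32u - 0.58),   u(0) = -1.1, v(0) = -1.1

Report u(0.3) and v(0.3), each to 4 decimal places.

Heun on (u,v): k1 = f(t_n, state_n); k2 = f(t_n + h, state_n + h·k1); state_{n+1} = state_n + (h/2)·(k1 + k2).
0.000000: (-1.100000, -1.100000)
  k1 = (-1.809500, 1.025200)
  predictor → (-1.642850, -0.792440)
  k2 = (-2.475115, 0.876210)
  → (-1.742692, -0.814788)
(u(0.3), v(0.3)) ≈ (-1.7427, -0.8148)

-1.7427, -0.8148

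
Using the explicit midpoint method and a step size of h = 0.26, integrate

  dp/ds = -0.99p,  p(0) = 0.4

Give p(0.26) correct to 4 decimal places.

Midpoint: k1 = f(s_n, p_n); k2 = f(s_n + h/2, p_n + (h/2)·k1); p_{n+1} = p_n + h·k2.
s=0.000000, p=0.400000:
  k1 = f(0.000000, 0.400000) = -0.396000
  k2 = f(0.130000, 0.348520) = -0.345035
  p ← 0.400000 + 0.26·(-0.345035) = 0.310291
p(0.26) ≈ 0.3103

0.3103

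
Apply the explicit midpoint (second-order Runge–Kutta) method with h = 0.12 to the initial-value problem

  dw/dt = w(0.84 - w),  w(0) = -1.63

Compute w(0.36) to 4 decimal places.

Midpoint: k1 = f(t_n, w_n); k2 = f(t_n + h/2, w_n + (h/2)·k1); w_{n+1} = w_n + h·k2.
t=0.000000, w=-1.630000:
  k1 = f(0.000000, -1.630000) = -4.026100
  k2 = f(0.060000, -1.871566) = -5.074875
  w ← -1.630000 + 0.12·(-5.074875) = -2.238985
t=0.120000, w=-2.238985:
  k1 = f(0.120000, -2.238985) = -6.893801
  k2 = f(0.180000, -2.652613) = -9.264551
  w ← -2.238985 + 0.12·(-9.264551) = -3.350731
t=0.240000, w=-3.350731:
  k1 = f(0.240000, -3.350731) = -14.042013
  k2 = f(0.300000, -4.193252) = -21.105693
  w ← -3.350731 + 0.12·(-21.105693) = -5.883414
w(0.36) ≈ -5.8834

-5.8834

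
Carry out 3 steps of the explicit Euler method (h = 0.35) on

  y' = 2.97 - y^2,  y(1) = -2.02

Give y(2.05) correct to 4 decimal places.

Euler: y_{n+1} = y_n + h·f(t_n, y_n).
t=1.000000, y=-2.020000: f=-1.110400 → y ← -2.020000 + 0.35·(-1.110400) = -2.408640
t=1.350000, y=-2.408640: f=-2.831547 → y ← -2.408640 + 0.35·(-2.831547) = -3.399681
t=1.700000, y=-3.399681: f=-8.587833 → y ← -3.399681 + 0.35·(-8.587833) = -6.405423
y(2.05) ≈ -6.4054

-6.4054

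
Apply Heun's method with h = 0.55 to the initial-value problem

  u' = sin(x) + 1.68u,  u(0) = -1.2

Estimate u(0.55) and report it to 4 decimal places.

Heun: k1 = f(x_n, u_n); k2 = f(x_n + h, u_n + h·k1); u_{n+1} = u_n + (h/2)·(k1 + k2).
x=0.000000, u=-1.200000:
  k1 = f(0.000000, -1.200000) = -2.016000
  k2 = f(0.550000, -2.308800) = -3.356097
  u ← -1.200000 + (0.55/2)·(-2.016000 + (-3.356097)) = -2.677327
u(0.55) ≈ -2.6773

-2.6773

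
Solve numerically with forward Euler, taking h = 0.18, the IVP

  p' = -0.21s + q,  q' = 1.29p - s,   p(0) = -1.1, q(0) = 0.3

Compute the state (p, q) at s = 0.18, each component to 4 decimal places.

Euler on (p,q): p_{n+1} = p_n + h·p', q_{n+1} = q_n + h·q'.
0.000000: (-1.100000, 0.300000); f=(0.300000, -1.419000) → (-1.046000, 0.044580)
(p(0.18), q(0.18)) ≈ (-1.0460, 0.0446)

-1.0460, 0.0446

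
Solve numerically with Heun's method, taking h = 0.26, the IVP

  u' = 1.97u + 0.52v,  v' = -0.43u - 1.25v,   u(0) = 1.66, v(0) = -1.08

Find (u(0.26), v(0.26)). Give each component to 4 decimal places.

Heun on (u,v): k1 = f(t_n, state_n); k2 = f(t_n + h, state_n + h·k1); state_{n+1} = state_n + (h/2)·(k1 + k2).
0.000000: (1.660000, -1.080000)
  k1 = (2.708600, 0.636200)
  predictor → (2.364236, -0.914588)
  k2 = (4.181959, 0.126614)
  → (2.555773, -0.980834)
(u(0.26), v(0.26)) ≈ (2.5558, -0.9808)

2.5558, -0.9808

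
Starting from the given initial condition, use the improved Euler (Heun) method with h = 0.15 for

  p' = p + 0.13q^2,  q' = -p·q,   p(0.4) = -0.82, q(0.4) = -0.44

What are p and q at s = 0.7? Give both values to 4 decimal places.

-1.0945, -0.5842

Heun on (p,q): k1 = f(s_n, state_n); k2 = f(s_n + h, state_n + h·k1); state_{n+1} = state_n + (h/2)·(k1 + k2).
0.400000: (-0.820000, -0.440000)
  k1 = (-0.794832, -0.360800)
  predictor → (-0.939225, -0.494120)
  k2 = (-0.907485, -0.464090)
  → (-0.947674, -0.501867)
0.550000: (-0.947674, -0.501867)
  k1 = (-0.914931, -0.475606)
  predictor → (-1.084913, -0.573208)
  k2 = (-1.042200, -0.621881)
  → (-1.094459, -0.584178)
(p(0.7), q(0.7)) ≈ (-1.0945, -0.5842)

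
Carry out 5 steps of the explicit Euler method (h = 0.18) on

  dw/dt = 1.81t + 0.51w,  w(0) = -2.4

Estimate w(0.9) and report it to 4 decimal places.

Euler: w_{n+1} = w_n + h·f(t_n, w_n).
t=0.000000, w=-2.400000: f=-1.224000 → w ← -2.400000 + 0.18·(-1.224000) = -2.620320
t=0.180000, w=-2.620320: f=-1.010563 → w ← -2.620320 + 0.18·(-1.010563) = -2.802221
t=0.360000, w=-2.802221: f=-0.777533 → w ← -2.802221 + 0.18·(-0.777533) = -2.942177
t=0.540000, w=-2.942177: f=-0.523110 → w ← -2.942177 + 0.18·(-0.523110) = -3.036337
t=0.720000, w=-3.036337: f=-0.245332 → w ← -3.036337 + 0.18·(-0.245332) = -3.080497
w(0.9) ≈ -3.0805

-3.0805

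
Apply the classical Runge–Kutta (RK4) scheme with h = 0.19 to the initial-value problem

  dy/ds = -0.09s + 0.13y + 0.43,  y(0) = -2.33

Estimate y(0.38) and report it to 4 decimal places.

-2.2871

RK4: k1 = f(s_n, y_n); k2 = f(s_n + h/2, y_n + (h/2)·k1); k3 = f(s_n + h/2, y_n + (h/2)·k2); k4 = f(s_n + h, y_n + h·k3); y_{n+1} = y_n + (h/6)·(k1 + 2k2 + 2k3 + k4).
s=0.000000, y=-2.330000:
  k1 = f(0.000000, -2.330000) = 0.127100
  k2 = f(0.095000, -2.317925) = 0.120120
  k3 = f(0.095000, -2.318589) = 0.120033
  k4 = f(0.190000, -2.307194) = 0.112965
  y ← -2.330000 + (0.19/6)·(k1 + 2k2 + 2k3 + k4) = -2.307188
s=0.190000, y=-2.307188:
  k1 = f(0.190000, -2.307188) = 0.112966
  k2 = f(0.285000, -2.296457) = 0.105811
  k3 = f(0.285000, -2.297136) = 0.105722
  k4 = f(0.380000, -2.287101) = 0.098477
  y ← -2.307188 + (0.19/6)·(k1 + 2k2 + 2k3 + k4) = -2.287095
y(0.38) ≈ -2.2871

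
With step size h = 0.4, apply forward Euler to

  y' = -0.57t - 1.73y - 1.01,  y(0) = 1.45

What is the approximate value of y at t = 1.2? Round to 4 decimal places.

-0.7349

Euler: y_{n+1} = y_n + h·f(t_n, y_n).
t=0.000000, y=1.450000: f=-3.518500 → y ← 1.450000 + 0.4·(-3.518500) = 0.042600
t=0.400000, y=0.042600: f=-1.311698 → y ← 0.042600 + 0.4·(-1.311698) = -0.482079
t=0.800000, y=-0.482079: f=-0.632003 → y ← -0.482079 + 0.4·(-0.632003) = -0.734880
y(1.2) ≈ -0.7349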